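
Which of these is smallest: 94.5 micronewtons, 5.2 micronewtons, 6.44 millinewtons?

5.2 micronewtons

94.5 micronewtons = 0.0000945 newtons
5.2 micronewtons = 0.0000052 newtons
6.44 millinewtons = 0.00644 newtons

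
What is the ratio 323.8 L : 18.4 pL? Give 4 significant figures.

17600000000000

(323.8) / (18.4e-12) = 17.598e12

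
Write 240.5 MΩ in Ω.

mega = 10⁶, (no prefix) = 10⁰; factor is 10⁶.
240.5 × 10⁶ = 240500000

240500000 Ω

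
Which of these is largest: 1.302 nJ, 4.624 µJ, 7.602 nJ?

4.624 µJ

1.302 nJ = 0.000000001302 J
4.624 µJ = 0.000004624 J
7.602 nJ = 0.000000007602 J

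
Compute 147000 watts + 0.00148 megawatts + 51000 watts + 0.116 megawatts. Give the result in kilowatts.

315.48 kilowatts

In kilowatts:
  147000 watts = 147000e-3 kilowatts = 147
  0.00148 megawatts = 0.00148e3 kilowatts = 1.48
  51000 watts = 51000e-3 kilowatts = 51
  0.116 megawatts = 0.116e3 kilowatts = 116
Sum: 147 + 1.48 + 51 + 116 = 315.48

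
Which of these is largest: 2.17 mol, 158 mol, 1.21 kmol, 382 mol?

1.21 kmol

2.17 mol = 2.17 mol
158 mol = 158 mol
1.21 kmol = 1210 mol
382 mol = 382 mol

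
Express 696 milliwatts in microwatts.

milli = 10^-3, micro = 10^-6; factor is 10^3.
696 × 10^3 = 696000

696000 microwatts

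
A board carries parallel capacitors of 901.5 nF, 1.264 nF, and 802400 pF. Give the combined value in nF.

1705.164 nF

In nF:
  901.5 nF → 901.5
  1.264 nF → 1.264
  802400 pF = 802400 × 10⁻³ nF = 802.4
Sum: 901.5 + 1.264 + 802.4 = 1705.164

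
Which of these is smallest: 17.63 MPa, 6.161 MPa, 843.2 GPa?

17.63 MPa = 17630000 Pa
6.161 MPa = 6161000 Pa
843.2 GPa = 843200000000 Pa

6.161 MPa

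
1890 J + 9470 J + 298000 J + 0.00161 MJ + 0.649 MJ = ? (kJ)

In kJ:
  1890 J = 1890 × 10^-3 kJ = 1.89
  9470 J = 9470 × 10^-3 kJ = 9.47
  298000 J = 298000 × 10^-3 kJ = 298
  0.00161 MJ = 0.00161 × 10^3 kJ = 1.61
  0.649 MJ = 0.649 × 10^3 kJ = 649
Sum: 1.89 + 9.47 + 298 + 1.61 + 649 = 959.97

959.97 kJ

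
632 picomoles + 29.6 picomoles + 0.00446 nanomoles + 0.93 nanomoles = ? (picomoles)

1596.06 picomoles

In picomoles:
  632 picomoles → 632
  29.6 picomoles → 29.6
  0.00446 nanomoles = 0.00446 × 10^3 picomoles = 4.46
  0.93 nanomoles = 0.93 × 10^3 picomoles = 930
Sum: 632 + 29.6 + 4.46 + 930 = 1596.06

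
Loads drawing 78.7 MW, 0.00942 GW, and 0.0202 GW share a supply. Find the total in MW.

108.32 MW

In MW:
  78.7 MW → 78.7
  0.00942 GW = 0.00942e3 MW = 9.42
  0.0202 GW = 0.0202e3 MW = 20.2
Sum: 78.7 + 9.42 + 20.2 = 108.32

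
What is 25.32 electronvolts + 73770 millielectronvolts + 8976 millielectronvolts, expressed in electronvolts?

In electronvolts:
  25.32 electronvolts → 25.32
  73770 millielectronvolts = 73770e-3 electronvolts = 73.77
  8976 millielectronvolts = 8976e-3 electronvolts = 8.976
Sum: 25.32 + 73.77 + 8.976 = 108.066

108.066 electronvolts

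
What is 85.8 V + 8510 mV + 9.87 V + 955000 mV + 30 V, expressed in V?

1089.18 V

In V:
  85.8 V → 85.8
  8510 mV = 8510 × 10^-3 V = 8.51
  9.87 V → 9.87
  955000 mV = 955000 × 10^-3 V = 955
  30 V → 30
Sum: 85.8 + 8.51 + 9.87 + 955 + 30 = 1089.18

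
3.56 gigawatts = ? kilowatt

3560000 kilowatts

giga = 10^9, kilo = 10^3; factor is 10^6.
3.56 × 10^6 = 3560000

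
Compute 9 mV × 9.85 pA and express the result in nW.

0.00008865 nW

9 × 10^-3 × 9.85 × 10^-12 = 88.65 × 10^-15 W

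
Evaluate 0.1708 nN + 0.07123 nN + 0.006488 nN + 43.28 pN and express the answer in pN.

291.798 pN

In pN:
  0.1708 nN = 0.1708 × 10^3 pN = 170.8
  0.07123 nN = 0.07123 × 10^3 pN = 71.23
  0.006488 nN = 0.006488 × 10^3 pN = 6.488
  43.28 pN → 43.28
Sum: 170.8 + 71.23 + 6.488 + 43.28 = 291.798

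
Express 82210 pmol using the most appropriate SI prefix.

82.21 nmol

= 82.21 × 10⁻⁹ mol; 10⁻⁹ is nano.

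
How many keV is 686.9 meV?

milli = 10⁻³, kilo = 10³; factor is 10⁻⁶.
686.9 × 10⁻⁶ = 0.0006869

0.0006869 keV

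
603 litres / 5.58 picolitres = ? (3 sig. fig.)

(603) / (5.58 × 10^-12) = 108.1 × 10^12

108000000000000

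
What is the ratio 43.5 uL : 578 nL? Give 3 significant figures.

(43.5e-6) / (578e-9) = 0.07526e3

75.3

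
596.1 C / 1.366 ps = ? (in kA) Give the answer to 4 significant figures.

(596.1) / (1.366 × 10⁻¹²) = 436.384 × 10¹² A

436400000000 kA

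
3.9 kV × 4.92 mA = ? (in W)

3.9e3 × 4.92e-3 = 19.188 W

19.188 W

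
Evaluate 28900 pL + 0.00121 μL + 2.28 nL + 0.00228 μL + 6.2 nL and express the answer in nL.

In nL:
  28900 pL = 28900 × 10^-3 nL = 28.9
  0.00121 μL = 0.00121 × 10^3 nL = 1.21
  2.28 nL → 2.28
  0.00228 μL = 0.00228 × 10^3 nL = 2.28
  6.2 nL → 6.2
Sum: 28.9 + 1.21 + 2.28 + 2.28 + 6.2 = 40.87

40.87 nL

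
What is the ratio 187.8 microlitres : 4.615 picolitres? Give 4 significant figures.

(187.8e-6) / (4.615e-12) = 40.693e6

40690000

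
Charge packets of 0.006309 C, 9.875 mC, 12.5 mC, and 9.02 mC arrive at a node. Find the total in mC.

In mC:
  0.006309 C = 0.006309 × 10³ mC = 6.309
  9.875 mC → 9.875
  12.5 mC → 12.5
  9.02 mC → 9.02
Sum: 6.309 + 9.875 + 12.5 + 9.02 = 37.704

37.704 mC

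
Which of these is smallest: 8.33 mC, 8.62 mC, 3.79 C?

8.33 mC = 0.00833 C
8.62 mC = 0.00862 C
3.79 C = 3.79 C

8.33 mC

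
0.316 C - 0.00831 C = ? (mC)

In mC:
  0.316 C = 0.316 × 10³ mC = 316
  0.00831 C = 0.00831 × 10³ mC = 8.31
Difference: 316 - 8.31 = 307.69

307.69 mC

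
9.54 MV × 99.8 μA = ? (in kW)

0.952092 kW

9.54e6 × 99.8e-6 = 952.092 W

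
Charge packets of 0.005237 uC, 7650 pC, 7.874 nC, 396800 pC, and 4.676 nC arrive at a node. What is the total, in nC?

422.237 nC

In nC:
  0.005237 uC = 0.005237e3 nC = 5.237
  7650 pC = 7650e-3 nC = 7.65
  7.874 nC → 7.874
  396800 pC = 396800e-3 nC = 396.8
  4.676 nC → 4.676
Sum: 5.237 + 7.65 + 7.874 + 396.8 + 4.676 = 422.237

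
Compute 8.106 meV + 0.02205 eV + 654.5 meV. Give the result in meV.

684.656 meV

In meV:
  8.106 meV → 8.106
  0.02205 eV = 0.02205 × 10³ meV = 22.05
  654.5 meV → 654.5
Sum: 8.106 + 22.05 + 654.5 = 684.656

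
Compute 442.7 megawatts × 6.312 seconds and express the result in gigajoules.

442.7 × 10^6 × 6.312 = 2794.3224 × 10^6 J

2.7943224 gigajoules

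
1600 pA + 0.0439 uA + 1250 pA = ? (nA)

In nA:
  1600 pA = 1600e-3 nA = 1.6
  0.0439 uA = 0.0439e3 nA = 43.9
  1250 pA = 1250e-3 nA = 1.25
Sum: 1.6 + 43.9 + 1.25 = 46.75

46.75 nA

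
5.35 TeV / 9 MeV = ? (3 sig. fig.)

594000

(5.35e12) / (9e6) = 0.5944e6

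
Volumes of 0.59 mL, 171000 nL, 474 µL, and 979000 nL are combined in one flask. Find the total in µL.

2214 µL

In µL:
  0.59 mL = 0.59 × 10^3 µL = 590
  171000 nL = 171000 × 10^-3 µL = 171
  474 µL → 474
  979000 nL = 979000 × 10^-3 µL = 979
Sum: 590 + 171 + 474 + 979 = 2214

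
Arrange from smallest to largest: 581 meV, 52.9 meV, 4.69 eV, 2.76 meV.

2.76 meV < 52.9 meV < 581 meV < 4.69 eV

581 meV = 0.581 eV
52.9 meV = 0.0529 eV
4.69 eV = 4.69 eV
2.76 meV = 0.00276 eV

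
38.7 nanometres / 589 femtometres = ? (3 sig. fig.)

(38.7e-9) / (589e-15) = 0.0657e6

65700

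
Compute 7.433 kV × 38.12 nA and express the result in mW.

0.28334596 mW

7.433 × 10^3 × 38.12 × 10^-9 = 283.34596 × 10^-6 W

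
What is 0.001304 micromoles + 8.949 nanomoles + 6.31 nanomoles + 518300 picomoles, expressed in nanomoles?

534.863 nanomoles

In nanomoles:
  0.001304 micromoles = 0.001304 × 10³ nanomoles = 1.304
  8.949 nanomoles → 8.949
  6.31 nanomoles → 6.31
  518300 picomoles = 518300 × 10⁻³ nanomoles = 518.3
Sum: 1.304 + 8.949 + 6.31 + 518.3 = 534.863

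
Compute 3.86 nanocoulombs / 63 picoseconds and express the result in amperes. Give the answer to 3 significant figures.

(3.86 × 10⁻⁹) / (63 × 10⁻¹²) = 0.06127 × 10³ A

61.3 amperes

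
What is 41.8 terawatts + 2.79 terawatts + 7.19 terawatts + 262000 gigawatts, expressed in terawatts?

313.78 terawatts

In terawatts:
  41.8 terawatts → 41.8
  2.79 terawatts → 2.79
  7.19 terawatts → 7.19
  262000 gigawatts = 262000e-3 terawatts = 262
Sum: 41.8 + 2.79 + 7.19 + 262 = 313.78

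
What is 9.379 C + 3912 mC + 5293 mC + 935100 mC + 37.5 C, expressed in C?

In C:
  9.379 C → 9.379
  3912 mC = 3912e-3 C = 3.912
  5293 mC = 5293e-3 C = 5.293
  935100 mC = 935100e-3 C = 935.1
  37.5 C → 37.5
Sum: 9.379 + 3.912 + 5.293 + 935.1 + 37.5 = 991.184

991.184 C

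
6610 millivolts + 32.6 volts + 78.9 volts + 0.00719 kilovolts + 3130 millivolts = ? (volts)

In volts:
  6610 millivolts = 6610 × 10⁻³ volts = 6.61
  32.6 volts → 32.6
  78.9 volts → 78.9
  0.00719 kilovolts = 0.00719 × 10³ volts = 7.19
  3130 millivolts = 3130 × 10⁻³ volts = 3.13
Sum: 6.61 + 32.6 + 78.9 + 7.19 + 3.13 = 128.43

128.43 volts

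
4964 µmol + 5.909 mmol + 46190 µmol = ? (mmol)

In mmol:
  4964 µmol = 4964e-3 mmol = 4.964
  5.909 mmol → 5.909
  46190 µmol = 46190e-3 mmol = 46.19
Sum: 4.964 + 5.909 + 46.19 = 57.063

57.063 mmol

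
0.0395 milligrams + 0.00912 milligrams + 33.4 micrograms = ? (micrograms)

In micrograms:
  0.0395 milligrams = 0.0395 × 10³ micrograms = 39.5
  0.00912 milligrams = 0.00912 × 10³ micrograms = 9.12
  33.4 micrograms → 33.4
Sum: 39.5 + 9.12 + 33.4 = 82.02

82.02 micrograms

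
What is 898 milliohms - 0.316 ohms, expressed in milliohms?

582 milliohms

In milliohms:
  898 milliohms → 898
  0.316 ohms = 0.316 × 10^3 milliohms = 316
Difference: 898 - 316 = 582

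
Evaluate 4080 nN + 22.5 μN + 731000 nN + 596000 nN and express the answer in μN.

In μN:
  4080 nN = 4080 × 10⁻³ μN = 4.08
  22.5 μN → 22.5
  731000 nN = 731000 × 10⁻³ μN = 731
  596000 nN = 596000 × 10⁻³ μN = 596
Sum: 4.08 + 22.5 + 731 + 596 = 1353.58

1353.58 μN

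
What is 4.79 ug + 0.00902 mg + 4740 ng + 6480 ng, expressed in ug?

25.03 ug

In ug:
  4.79 ug → 4.79
  0.00902 mg = 0.00902 × 10^3 ug = 9.02
  4740 ng = 4740 × 10^-3 ug = 4.74
  6480 ng = 6480 × 10^-3 ug = 6.48
Sum: 4.79 + 9.02 + 4.74 + 6.48 = 25.03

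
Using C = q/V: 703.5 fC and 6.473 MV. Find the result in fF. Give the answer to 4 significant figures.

(703.5 × 10⁻¹⁵) / (6.473 × 10⁶) = 108.682 × 10⁻²¹ F

0.0001087 fF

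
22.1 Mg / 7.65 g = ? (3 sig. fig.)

(22.1 × 10^6) / (7.65) = 2.889 × 10^6

2890000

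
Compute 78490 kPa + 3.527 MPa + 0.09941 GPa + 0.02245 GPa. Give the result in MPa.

203.877 MPa

In MPa:
  78490 kPa = 78490 × 10^-3 MPa = 78.49
  3.527 MPa → 3.527
  0.09941 GPa = 0.09941 × 10^3 MPa = 99.41
  0.02245 GPa = 0.02245 × 10^3 MPa = 22.45
Sum: 78.49 + 3.527 + 99.41 + 22.45 = 203.877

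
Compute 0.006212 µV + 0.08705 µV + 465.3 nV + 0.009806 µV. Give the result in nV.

568.368 nV

In nV:
  0.006212 µV = 0.006212 × 10^3 nV = 6.212
  0.08705 µV = 0.08705 × 10^3 nV = 87.05
  465.3 nV → 465.3
  0.009806 µV = 0.009806 × 10^3 nV = 9.806
Sum: 6.212 + 87.05 + 465.3 + 9.806 = 568.368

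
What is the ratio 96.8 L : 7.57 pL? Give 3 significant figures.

(96.8) / (7.57 × 10⁻¹²) = 12.79 × 10¹²

12800000000000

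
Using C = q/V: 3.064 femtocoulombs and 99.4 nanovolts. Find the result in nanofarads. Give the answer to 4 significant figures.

30.82 nanofarads

(3.064e-15) / (99.4e-9) = 0.0308249e-6 F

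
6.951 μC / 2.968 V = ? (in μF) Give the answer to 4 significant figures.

(6.951e-6) / (2.968) = 2.34198e-6 F

2.342 μF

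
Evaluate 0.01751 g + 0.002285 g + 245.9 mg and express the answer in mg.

In mg:
  0.01751 g = 0.01751 × 10^3 mg = 17.51
  0.002285 g = 0.002285 × 10^3 mg = 2.285
  245.9 mg → 245.9
Sum: 17.51 + 2.285 + 245.9 = 265.695

265.695 mg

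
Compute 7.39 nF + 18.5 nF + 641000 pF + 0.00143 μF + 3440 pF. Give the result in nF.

In nF:
  7.39 nF → 7.39
  18.5 nF → 18.5
  641000 pF = 641000 × 10⁻³ nF = 641
  0.00143 μF = 0.00143 × 10³ nF = 1.43
  3440 pF = 3440 × 10⁻³ nF = 3.44
Sum: 7.39 + 18.5 + 641 + 1.43 + 3.44 = 671.76

671.76 nF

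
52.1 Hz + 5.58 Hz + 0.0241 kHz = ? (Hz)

In Hz:
  52.1 Hz → 52.1
  5.58 Hz → 5.58
  0.0241 kHz = 0.0241 × 10³ Hz = 24.1
Sum: 52.1 + 5.58 + 24.1 = 81.78

81.78 Hz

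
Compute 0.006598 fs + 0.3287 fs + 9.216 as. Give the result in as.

344.514 as

In as:
  0.006598 fs = 0.006598e3 as = 6.598
  0.3287 fs = 0.3287e3 as = 328.7
  9.216 as → 9.216
Sum: 6.598 + 328.7 + 9.216 = 344.514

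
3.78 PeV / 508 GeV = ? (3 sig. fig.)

(3.78 × 10^15) / (508 × 10^9) = 0.007441 × 10^6

7440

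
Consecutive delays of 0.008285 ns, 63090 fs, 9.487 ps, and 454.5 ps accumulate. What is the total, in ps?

In ps:
  0.008285 ns = 0.008285 × 10³ ps = 8.285
  63090 fs = 63090 × 10⁻³ ps = 63.09
  9.487 ps → 9.487
  454.5 ps → 454.5
Sum: 8.285 + 63.09 + 9.487 + 454.5 = 535.362

535.362 ps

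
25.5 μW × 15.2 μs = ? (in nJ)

25.5 × 10⁻⁶ × 15.2 × 10⁻⁶ = 387.6 × 10⁻¹² J

0.3876 nJ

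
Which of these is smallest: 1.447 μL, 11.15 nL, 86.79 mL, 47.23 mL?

11.15 nL

1.447 μL = 0.000001447 L
11.15 nL = 0.00000001115 L
86.79 mL = 0.08679 L
47.23 mL = 0.04723 L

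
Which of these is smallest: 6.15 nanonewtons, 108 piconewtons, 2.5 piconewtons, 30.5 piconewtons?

2.5 piconewtons

6.15 nanonewtons = 0.00000000615 newtons
108 piconewtons = 0.000000000108 newtons
2.5 piconewtons = 0.0000000000025 newtons
30.5 piconewtons = 0.0000000000305 newtons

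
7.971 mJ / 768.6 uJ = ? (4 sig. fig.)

10.37

(7.971 × 10⁻³) / (768.6 × 10⁻⁶) = 0.010371 × 10³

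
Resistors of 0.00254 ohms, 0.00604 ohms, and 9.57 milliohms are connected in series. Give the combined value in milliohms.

In milliohms:
  0.00254 ohms = 0.00254 × 10³ milliohms = 2.54
  0.00604 ohms = 0.00604 × 10³ milliohms = 6.04
  9.57 milliohms → 9.57
Sum: 2.54 + 6.04 + 9.57 = 18.15

18.15 milliohms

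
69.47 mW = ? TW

0.00000000000006947 TW

milli = 10⁻³, tera = 10¹²; factor is 10⁻¹⁵.
69.47 × 10⁻¹⁵ = 0.00000000000006947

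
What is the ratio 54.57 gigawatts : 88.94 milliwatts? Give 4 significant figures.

(54.57e9) / (88.94e-3) = 0.61356e12

613600000000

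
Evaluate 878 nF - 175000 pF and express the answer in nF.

703 nF

In nF:
  878 nF → 878
  175000 pF = 175000 × 10^-3 nF = 175
Difference: 878 - 175 = 703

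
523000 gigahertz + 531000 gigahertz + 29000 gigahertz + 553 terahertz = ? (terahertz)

In terahertz:
  523000 gigahertz = 523000 × 10⁻³ terahertz = 523
  531000 gigahertz = 531000 × 10⁻³ terahertz = 531
  29000 gigahertz = 29000 × 10⁻³ terahertz = 29
  553 terahertz → 553
Sum: 523 + 531 + 29 + 553 = 1636

1636 terahertz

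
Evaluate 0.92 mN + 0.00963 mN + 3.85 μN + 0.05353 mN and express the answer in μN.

987.01 μN

In μN:
  0.92 mN = 0.92 × 10³ μN = 920
  0.00963 mN = 0.00963 × 10³ μN = 9.63
  3.85 μN → 3.85
  0.05353 mN = 0.05353 × 10³ μN = 53.53
Sum: 920 + 9.63 + 3.85 + 53.53 = 987.01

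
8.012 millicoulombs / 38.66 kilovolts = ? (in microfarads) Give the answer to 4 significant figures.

(8.012 × 10^-3) / (38.66 × 10^3) = 0.207243 × 10^-6 F

0.2072 microfarads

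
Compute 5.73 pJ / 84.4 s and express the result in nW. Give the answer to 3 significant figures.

0.0000679 nW

(5.73 × 10⁻¹²) / (84.4) = 0.067891 × 10⁻¹² W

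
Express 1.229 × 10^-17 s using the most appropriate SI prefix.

12.29 as

= 12.29 × 10^-18 s; 10^-18 is atto.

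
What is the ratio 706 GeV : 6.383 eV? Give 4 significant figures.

(706 × 10^9) / (6.383) = 110.61 × 10^9

110600000000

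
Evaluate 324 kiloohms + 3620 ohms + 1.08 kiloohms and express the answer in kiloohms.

In kiloohms:
  324 kiloohms → 324
  3620 ohms = 3620e-3 kiloohms = 3.62
  1.08 kiloohms → 1.08
Sum: 324 + 3.62 + 1.08 = 328.7

328.7 kiloohms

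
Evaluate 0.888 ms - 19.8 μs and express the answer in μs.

In μs:
  0.888 ms = 0.888 × 10^3 μs = 888
  19.8 μs → 19.8
Difference: 888 - 19.8 = 868.2

868.2 μs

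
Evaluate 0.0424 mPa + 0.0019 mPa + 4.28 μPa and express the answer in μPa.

48.58 μPa

In μPa:
  0.0424 mPa = 0.0424 × 10^3 μPa = 42.4
  0.0019 mPa = 0.0019 × 10^3 μPa = 1.9
  4.28 μPa → 4.28
Sum: 42.4 + 1.9 + 4.28 = 48.58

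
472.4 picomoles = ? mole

0.0000000004724 moles

pico = 10^-12, (no prefix) = 10^0; factor is 10^-12.
472.4 × 10^-12 = 0.0000000004724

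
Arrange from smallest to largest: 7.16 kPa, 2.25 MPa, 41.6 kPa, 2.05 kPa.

2.05 kPa < 7.16 kPa < 41.6 kPa < 2.25 MPa

7.16 kPa = 7160 Pa
2.25 MPa = 2250000 Pa
41.6 kPa = 41600 Pa
2.05 kPa = 2050 Pa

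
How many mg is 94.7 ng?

0.0000947 mg

nano = 10^-9, milli = 10^-3; factor is 10^-6.
94.7 × 10^-6 = 0.0000947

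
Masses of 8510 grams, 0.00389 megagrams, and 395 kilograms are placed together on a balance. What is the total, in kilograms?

407.4 kilograms

In kilograms:
  8510 grams = 8510 × 10⁻³ kilograms = 8.51
  0.00389 megagrams = 0.00389 × 10³ kilograms = 3.89
  395 kilograms → 395
Sum: 8.51 + 3.89 + 395 = 407.4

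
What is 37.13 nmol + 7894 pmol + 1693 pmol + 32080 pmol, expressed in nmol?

In nmol:
  37.13 nmol → 37.13
  7894 pmol = 7894 × 10⁻³ nmol = 7.894
  1693 pmol = 1693 × 10⁻³ nmol = 1.693
  32080 pmol = 32080 × 10⁻³ nmol = 32.08
Sum: 37.13 + 7.894 + 1.693 + 32.08 = 78.797

78.797 nmol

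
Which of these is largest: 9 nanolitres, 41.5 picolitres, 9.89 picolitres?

9 nanolitres = 0.000000009 litres
41.5 picolitres = 0.0000000000415 litres
9.89 picolitres = 0.00000000000989 litres

9 nanolitres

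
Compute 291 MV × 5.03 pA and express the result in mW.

291e6 × 5.03e-12 = 1463.73e-6 W

1.46373 mW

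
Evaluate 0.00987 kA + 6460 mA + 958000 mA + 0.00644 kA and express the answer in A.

In A:
  0.00987 kA = 0.00987e3 A = 9.87
  6460 mA = 6460e-3 A = 6.46
  958000 mA = 958000e-3 A = 958
  0.00644 kA = 0.00644e3 A = 6.44
Sum: 9.87 + 6.46 + 958 + 6.44 = 980.77

980.77 A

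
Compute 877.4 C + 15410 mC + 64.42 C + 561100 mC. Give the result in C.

In C:
  877.4 C → 877.4
  15410 mC = 15410 × 10⁻³ C = 15.41
  64.42 C → 64.42
  561100 mC = 561100 × 10⁻³ C = 561.1
Sum: 877.4 + 15.41 + 64.42 + 561.1 = 1518.33

1518.33 C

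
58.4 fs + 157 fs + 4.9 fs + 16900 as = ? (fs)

237.2 fs

In fs:
  58.4 fs → 58.4
  157 fs → 157
  4.9 fs → 4.9
  16900 as = 16900e-3 fs = 16.9
Sum: 58.4 + 157 + 4.9 + 16.9 = 237.2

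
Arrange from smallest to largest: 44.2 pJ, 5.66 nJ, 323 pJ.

44.2 pJ < 323 pJ < 5.66 nJ

44.2 pJ = 0.0000000000442 J
5.66 nJ = 0.00000000566 J
323 pJ = 0.000000000323 J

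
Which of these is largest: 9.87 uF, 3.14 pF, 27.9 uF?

27.9 uF

9.87 uF = 0.00000987 F
3.14 pF = 0.00000000000314 F
27.9 uF = 0.0000279 F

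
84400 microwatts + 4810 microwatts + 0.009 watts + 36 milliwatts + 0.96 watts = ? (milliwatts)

In milliwatts:
  84400 microwatts = 84400e-3 milliwatts = 84.4
  4810 microwatts = 4810e-3 milliwatts = 4.81
  0.009 watts = 0.009e3 milliwatts = 9
  36 milliwatts → 36
  0.96 watts = 0.96e3 milliwatts = 960
Sum: 84.4 + 4.81 + 9 + 36 + 960 = 1094.21

1094.21 milliwatts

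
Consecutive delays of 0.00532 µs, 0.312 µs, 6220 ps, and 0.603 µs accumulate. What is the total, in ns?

In ns:
  0.00532 µs = 0.00532 × 10^3 ns = 5.32
  0.312 µs = 0.312 × 10^3 ns = 312
  6220 ps = 6220 × 10^-3 ns = 6.22
  0.603 µs = 0.603 × 10^3 ns = 603
Sum: 5.32 + 312 + 6.22 + 603 = 926.54

926.54 ns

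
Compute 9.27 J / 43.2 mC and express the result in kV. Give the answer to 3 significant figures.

(9.27) / (43.2e-3) = 0.21458e3 V

0.215 kV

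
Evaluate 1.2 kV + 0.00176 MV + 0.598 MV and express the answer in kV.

In kV:
  1.2 kV → 1.2
  0.00176 MV = 0.00176e3 kV = 1.76
  0.598 MV = 0.598e3 kV = 598
Sum: 1.2 + 1.76 + 598 = 600.96

600.96 kV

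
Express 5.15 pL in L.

pico = 10⁻¹², (no prefix) = 10⁰; factor is 10⁻¹².
5.15 × 10⁻¹² = 0.00000000000515

0.00000000000515 L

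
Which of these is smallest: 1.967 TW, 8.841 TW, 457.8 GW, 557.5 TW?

1.967 TW = 1967000000000 W
8.841 TW = 8841000000000 W
457.8 GW = 457800000000 W
557.5 TW = 557500000000000 W

457.8 GW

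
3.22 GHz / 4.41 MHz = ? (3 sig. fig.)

730

(3.22e9) / (4.41e6) = 0.7302e3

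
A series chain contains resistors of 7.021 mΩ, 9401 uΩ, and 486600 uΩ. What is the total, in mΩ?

503.022 mΩ

In mΩ:
  7.021 mΩ → 7.021
  9401 uΩ = 9401 × 10⁻³ mΩ = 9.401
  486600 uΩ = 486600 × 10⁻³ mΩ = 486.6
Sum: 7.021 + 9.401 + 486.6 = 503.022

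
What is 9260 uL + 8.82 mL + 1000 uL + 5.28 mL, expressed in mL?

In mL:
  9260 uL = 9260e-3 mL = 9.26
  8.82 mL → 8.82
  1000 uL = 1000e-3 mL = 1
  5.28 mL → 5.28
Sum: 9.26 + 8.82 + 1 + 5.28 = 24.36

24.36 mL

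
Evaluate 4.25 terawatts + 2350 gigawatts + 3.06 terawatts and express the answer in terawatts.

9.66 terawatts

In terawatts:
  4.25 terawatts → 4.25
  2350 gigawatts = 2350 × 10⁻³ terawatts = 2.35
  3.06 terawatts → 3.06
Sum: 4.25 + 2.35 + 3.06 = 9.66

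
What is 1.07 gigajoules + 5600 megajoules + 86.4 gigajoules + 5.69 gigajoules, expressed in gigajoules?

98.76 gigajoules

In gigajoules:
  1.07 gigajoules → 1.07
  5600 megajoules = 5600 × 10⁻³ gigajoules = 5.6
  86.4 gigajoules → 86.4
  5.69 gigajoules → 5.69
Sum: 1.07 + 5.6 + 86.4 + 5.69 = 98.76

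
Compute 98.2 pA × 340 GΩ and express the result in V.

98.2e-12 × 340e9 = 33388e-3 V

33.388 V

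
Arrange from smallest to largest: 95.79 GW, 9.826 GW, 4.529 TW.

95.79 GW = 95790000000 W
9.826 GW = 9826000000 W
4.529 TW = 4529000000000 W

9.826 GW < 95.79 GW < 4.529 TW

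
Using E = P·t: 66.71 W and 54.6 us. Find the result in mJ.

3.642366 mJ

66.71 × 54.6 × 10^-6 = 3642.366 × 10^-6 J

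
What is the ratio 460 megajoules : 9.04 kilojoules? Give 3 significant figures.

50900

(460e6) / (9.04e3) = 50.88e3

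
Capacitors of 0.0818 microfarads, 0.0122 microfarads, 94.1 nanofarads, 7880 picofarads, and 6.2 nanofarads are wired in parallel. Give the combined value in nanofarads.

In nanofarads:
  0.0818 microfarads = 0.0818 × 10^3 nanofarads = 81.8
  0.0122 microfarads = 0.0122 × 10^3 nanofarads = 12.2
  94.1 nanofarads → 94.1
  7880 picofarads = 7880 × 10^-3 nanofarads = 7.88
  6.2 nanofarads → 6.2
Sum: 81.8 + 12.2 + 94.1 + 7.88 + 6.2 = 202.18

202.18 nanofarads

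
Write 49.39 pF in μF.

pico = 10⁻¹², micro = 10⁻⁶; factor is 10⁻⁶.
49.39 × 10⁻⁶ = 0.00004939

0.00004939 μF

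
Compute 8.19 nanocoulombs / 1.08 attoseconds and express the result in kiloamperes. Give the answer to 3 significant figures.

7580000 kiloamperes

(8.19e-9) / (1.08e-18) = 7.5833e9 A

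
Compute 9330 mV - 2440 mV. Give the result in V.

In V:
  9330 mV = 9330 × 10⁻³ V = 9.33
  2440 mV = 2440 × 10⁻³ V = 2.44
Difference: 9.33 - 2.44 = 6.89

6.89 V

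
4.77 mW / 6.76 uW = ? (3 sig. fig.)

706

(4.77 × 10⁻³) / (6.76 × 10⁻⁶) = 0.7056 × 10³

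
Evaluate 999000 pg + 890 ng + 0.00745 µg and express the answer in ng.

In ng:
  999000 pg = 999000 × 10⁻³ ng = 999
  890 ng → 890
  0.00745 µg = 0.00745 × 10³ ng = 7.45
Sum: 999 + 890 + 7.45 = 1896.45

1896.45 ng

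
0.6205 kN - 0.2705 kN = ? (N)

In N:
  0.6205 kN = 0.6205 × 10³ N = 620.5
  0.2705 kN = 0.2705 × 10³ N = 270.5
Difference: 620.5 - 270.5 = 350

350 N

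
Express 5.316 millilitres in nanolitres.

5316000 nanolitres

milli = 10^-3, nano = 10^-9; factor is 10^6.
5.316 × 10^6 = 5316000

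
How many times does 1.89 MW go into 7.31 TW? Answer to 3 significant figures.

(7.31e12) / (1.89e6) = 3.868e6

3870000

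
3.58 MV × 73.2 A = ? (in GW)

3.58 × 10⁶ × 73.2 = 262.056 × 10⁶ W

0.262056 GW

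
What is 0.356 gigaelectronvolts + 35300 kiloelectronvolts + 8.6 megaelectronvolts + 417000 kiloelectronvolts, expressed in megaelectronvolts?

816.9 megaelectronvolts

In megaelectronvolts:
  0.356 gigaelectronvolts = 0.356 × 10³ megaelectronvolts = 356
  35300 kiloelectronvolts = 35300 × 10⁻³ megaelectronvolts = 35.3
  8.6 megaelectronvolts → 8.6
  417000 kiloelectronvolts = 417000 × 10⁻³ megaelectronvolts = 417
Sum: 356 + 35.3 + 8.6 + 417 = 816.9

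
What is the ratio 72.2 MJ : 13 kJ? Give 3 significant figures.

(72.2 × 10⁶) / (13 × 10³) = 5.554 × 10³

5550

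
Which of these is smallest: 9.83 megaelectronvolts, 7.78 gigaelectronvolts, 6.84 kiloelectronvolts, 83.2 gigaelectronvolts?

6.84 kiloelectronvolts

9.83 megaelectronvolts = 9830000 electronvolts
7.78 gigaelectronvolts = 7780000000 electronvolts
6.84 kiloelectronvolts = 6840 electronvolts
83.2 gigaelectronvolts = 83200000000 electronvolts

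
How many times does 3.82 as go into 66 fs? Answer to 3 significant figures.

17300

(66 × 10^-15) / (3.82 × 10^-18) = 17.28 × 10^3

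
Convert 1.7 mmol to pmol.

1700000000 pmol

milli = 1e-3, pico = 1e-12; factor is 1e9.
1.7 × 1e9 = 1700000000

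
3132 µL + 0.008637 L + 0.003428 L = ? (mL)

In mL:
  3132 µL = 3132 × 10^-3 mL = 3.132
  0.008637 L = 0.008637 × 10^3 mL = 8.637
  0.003428 L = 0.003428 × 10^3 mL = 3.428
Sum: 3.132 + 8.637 + 3.428 = 15.197

15.197 mL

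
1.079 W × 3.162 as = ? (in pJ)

1.079 × 3.162 × 10^-18 = 3.411798 × 10^-18 J

0.000003411798 pJ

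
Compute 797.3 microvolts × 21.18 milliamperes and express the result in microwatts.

797.3 × 10^-6 × 21.18 × 10^-3 = 16886.814 × 10^-9 W

16.886814 microwatts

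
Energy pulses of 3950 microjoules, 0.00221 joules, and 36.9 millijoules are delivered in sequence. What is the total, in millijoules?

43.06 millijoules

In millijoules:
  3950 microjoules = 3950 × 10^-3 millijoules = 3.95
  0.00221 joules = 0.00221 × 10^3 millijoules = 2.21
  36.9 millijoules → 36.9
Sum: 3.95 + 2.21 + 36.9 = 43.06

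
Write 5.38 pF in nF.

pico = 10⁻¹², nano = 10⁻⁹; factor is 10⁻³.
5.38 × 10⁻³ = 0.00538

0.00538 nF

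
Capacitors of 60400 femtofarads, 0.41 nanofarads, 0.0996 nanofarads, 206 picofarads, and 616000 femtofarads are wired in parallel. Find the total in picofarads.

1392 picofarads

In picofarads:
  60400 femtofarads = 60400e-3 picofarads = 60.4
  0.41 nanofarads = 0.41e3 picofarads = 410
  0.0996 nanofarads = 0.0996e3 picofarads = 99.6
  206 picofarads → 206
  616000 femtofarads = 616000e-3 picofarads = 616
Sum: 60.4 + 410 + 99.6 + 206 + 616 = 1392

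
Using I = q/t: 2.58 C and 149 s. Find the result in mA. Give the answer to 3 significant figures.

17.3 mA

(2.58) / (149) = 0.017315 A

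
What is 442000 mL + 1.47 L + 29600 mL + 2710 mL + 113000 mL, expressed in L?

588.78 L

In L:
  442000 mL = 442000e-3 L = 442
  1.47 L → 1.47
  29600 mL = 29600e-3 L = 29.6
  2710 mL = 2710e-3 L = 2.71
  113000 mL = 113000e-3 L = 113
Sum: 442 + 1.47 + 29.6 + 2.71 + 113 = 588.78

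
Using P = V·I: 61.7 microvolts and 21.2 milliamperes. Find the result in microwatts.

1.30804 microwatts

61.7 × 10^-6 × 21.2 × 10^-3 = 1308.04 × 10^-9 W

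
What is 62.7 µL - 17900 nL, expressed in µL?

In µL:
  62.7 µL → 62.7
  17900 nL = 17900e-3 µL = 17.9
Difference: 62.7 - 17.9 = 44.8

44.8 µL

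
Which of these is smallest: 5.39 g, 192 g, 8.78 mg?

8.78 mg

5.39 g = 5.39 g
192 g = 192 g
8.78 mg = 0.00878 g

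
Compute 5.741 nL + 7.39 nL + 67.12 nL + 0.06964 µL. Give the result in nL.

In nL:
  5.741 nL → 5.741
  7.39 nL → 7.39
  67.12 nL → 67.12
  0.06964 µL = 0.06964e3 nL = 69.64
Sum: 5.741 + 7.39 + 67.12 + 69.64 = 149.891

149.891 nL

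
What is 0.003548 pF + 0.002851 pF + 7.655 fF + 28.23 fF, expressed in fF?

42.284 fF

In fF:
  0.003548 pF = 0.003548 × 10^3 fF = 3.548
  0.002851 pF = 0.002851 × 10^3 fF = 2.851
  7.655 fF → 7.655
  28.23 fF → 28.23
Sum: 3.548 + 2.851 + 7.655 + 28.23 = 42.284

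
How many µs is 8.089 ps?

pico = 10^-12, micro = 10^-6; factor is 10^-6.
8.089 × 10^-6 = 0.000008089

0.000008089 µs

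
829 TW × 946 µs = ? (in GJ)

829 × 10^12 × 946 × 10^-6 = 784234 × 10^6 J

784.234 GJ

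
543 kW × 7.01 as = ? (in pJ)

543 × 10^3 × 7.01 × 10^-18 = 3806.43 × 10^-15 J

3.80643 pJ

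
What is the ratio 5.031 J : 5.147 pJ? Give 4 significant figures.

(5.031) / (5.147 × 10⁻¹²) = 0.97746 × 10¹²

977500000000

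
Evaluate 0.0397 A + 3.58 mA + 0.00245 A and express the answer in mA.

In mA:
  0.0397 A = 0.0397e3 mA = 39.7
  3.58 mA → 3.58
  0.00245 A = 0.00245e3 mA = 2.45
Sum: 39.7 + 3.58 + 2.45 = 45.73

45.73 mA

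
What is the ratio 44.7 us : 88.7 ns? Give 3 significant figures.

(44.7 × 10⁻⁶) / (88.7 × 10⁻⁹) = 0.5039 × 10³

504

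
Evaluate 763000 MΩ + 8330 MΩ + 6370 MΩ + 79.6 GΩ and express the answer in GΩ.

857.3 GΩ

In GΩ:
  763000 MΩ = 763000 × 10⁻³ GΩ = 763
  8330 MΩ = 8330 × 10⁻³ GΩ = 8.33
  6370 MΩ = 6370 × 10⁻³ GΩ = 6.37
  79.6 GΩ → 79.6
Sum: 763 + 8.33 + 6.37 + 79.6 = 857.3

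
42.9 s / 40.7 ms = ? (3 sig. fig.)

(42.9) / (40.7e-3) = 1.054e3

1050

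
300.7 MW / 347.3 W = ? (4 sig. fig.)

(300.7 × 10⁶) / (347.3) = 0.86582 × 10⁶

865800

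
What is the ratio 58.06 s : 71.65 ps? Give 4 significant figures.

(58.06) / (71.65 × 10^-12) = 0.81033 × 10^12

810300000000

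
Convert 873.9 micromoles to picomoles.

micro = 10⁻⁶, pico = 10⁻¹²; factor is 10⁶.
873.9 × 10⁶ = 873900000

873900000 picomoles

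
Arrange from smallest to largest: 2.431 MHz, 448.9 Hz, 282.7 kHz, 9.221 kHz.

448.9 Hz < 9.221 kHz < 282.7 kHz < 2.431 MHz

2.431 MHz = 2431000 Hz
448.9 Hz = 448.9 Hz
282.7 kHz = 282700 Hz
9.221 kHz = 9221 Hz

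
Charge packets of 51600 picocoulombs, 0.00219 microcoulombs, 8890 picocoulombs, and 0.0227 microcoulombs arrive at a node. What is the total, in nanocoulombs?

85.38 nanocoulombs

In nanocoulombs:
  51600 picocoulombs = 51600e-3 nanocoulombs = 51.6
  0.00219 microcoulombs = 0.00219e3 nanocoulombs = 2.19
  8890 picocoulombs = 8890e-3 nanocoulombs = 8.89
  0.0227 microcoulombs = 0.0227e3 nanocoulombs = 22.7
Sum: 51.6 + 2.19 + 8.89 + 22.7 = 85.38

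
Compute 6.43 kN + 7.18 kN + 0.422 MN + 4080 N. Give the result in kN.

In kN:
  6.43 kN → 6.43
  7.18 kN → 7.18
  0.422 MN = 0.422e3 kN = 422
  4080 N = 4080e-3 kN = 4.08
Sum: 6.43 + 7.18 + 422 + 4.08 = 439.69

439.69 kN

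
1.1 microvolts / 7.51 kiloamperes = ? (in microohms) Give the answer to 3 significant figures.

(1.1e-6) / (7.51e3) = 0.14647e-9 Ω

0.000146 microohms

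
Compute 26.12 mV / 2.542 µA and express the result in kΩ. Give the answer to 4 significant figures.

(26.12 × 10⁻³) / (2.542 × 10⁻⁶) = 10.2754 × 10³ Ω

10.28 kΩ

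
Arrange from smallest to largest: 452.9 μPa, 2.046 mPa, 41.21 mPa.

452.9 μPa < 2.046 mPa < 41.21 mPa

452.9 μPa = 0.0004529 Pa
2.046 mPa = 0.002046 Pa
41.21 mPa = 0.04121 Pa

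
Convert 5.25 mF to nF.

5250000 nF

milli = 1e-3, nano = 1e-9; factor is 1e6.
5.25 × 1e6 = 5250000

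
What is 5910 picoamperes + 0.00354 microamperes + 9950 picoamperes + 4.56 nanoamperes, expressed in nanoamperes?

23.96 nanoamperes

In nanoamperes:
  5910 picoamperes = 5910e-3 nanoamperes = 5.91
  0.00354 microamperes = 0.00354e3 nanoamperes = 3.54
  9950 picoamperes = 9950e-3 nanoamperes = 9.95
  4.56 nanoamperes → 4.56
Sum: 5.91 + 3.54 + 9.95 + 4.56 = 23.96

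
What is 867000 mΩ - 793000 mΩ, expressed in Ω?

In Ω:
  867000 mΩ = 867000e-3 Ω = 867
  793000 mΩ = 793000e-3 Ω = 793
Difference: 867 - 793 = 74

74 Ω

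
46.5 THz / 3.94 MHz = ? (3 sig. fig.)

(46.5 × 10¹²) / (3.94 × 10⁶) = 11.8 × 10⁶

11800000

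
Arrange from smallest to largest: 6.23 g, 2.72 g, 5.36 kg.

2.72 g < 6.23 g < 5.36 kg

6.23 g = 6.23 g
2.72 g = 2.72 g
5.36 kg = 5360 g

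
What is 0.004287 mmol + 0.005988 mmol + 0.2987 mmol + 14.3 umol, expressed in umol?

In umol:
  0.004287 mmol = 0.004287 × 10³ umol = 4.287
  0.005988 mmol = 0.005988 × 10³ umol = 5.988
  0.2987 mmol = 0.2987 × 10³ umol = 298.7
  14.3 umol → 14.3
Sum: 4.287 + 5.988 + 298.7 + 14.3 = 323.275

323.275 umol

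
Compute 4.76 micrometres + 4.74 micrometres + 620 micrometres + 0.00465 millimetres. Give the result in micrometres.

634.15 micrometres

In micrometres:
  4.76 micrometres → 4.76
  4.74 micrometres → 4.74
  620 micrometres → 620
  0.00465 millimetres = 0.00465 × 10^3 micrometres = 4.65
Sum: 4.76 + 4.74 + 620 + 4.65 = 634.15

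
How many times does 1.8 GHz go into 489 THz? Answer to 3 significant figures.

272000

(489e12) / (1.8e9) = 271.7e3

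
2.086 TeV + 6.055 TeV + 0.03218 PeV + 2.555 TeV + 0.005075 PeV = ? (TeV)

47.951 TeV

In TeV:
  2.086 TeV → 2.086
  6.055 TeV → 6.055
  0.03218 PeV = 0.03218e3 TeV = 32.18
  2.555 TeV → 2.555
  0.005075 PeV = 0.005075e3 TeV = 5.075
Sum: 2.086 + 6.055 + 32.18 + 2.555 + 5.075 = 47.951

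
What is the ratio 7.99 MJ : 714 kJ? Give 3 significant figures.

(7.99 × 10^6) / (714 × 10^3) = 0.01119 × 10^3

11.2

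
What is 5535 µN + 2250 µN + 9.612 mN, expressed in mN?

In mN:
  5535 µN = 5535 × 10^-3 mN = 5.535
  2250 µN = 2250 × 10^-3 mN = 2.25
  9.612 mN → 9.612
Sum: 5.535 + 2.25 + 9.612 = 17.397

17.397 mN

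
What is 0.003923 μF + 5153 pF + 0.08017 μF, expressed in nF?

89.246 nF

In nF:
  0.003923 μF = 0.003923e3 nF = 3.923
  5153 pF = 5153e-3 nF = 5.153
  0.08017 μF = 0.08017e3 nF = 80.17
Sum: 3.923 + 5.153 + 80.17 = 89.246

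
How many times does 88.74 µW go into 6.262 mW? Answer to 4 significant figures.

(6.262e-3) / (88.74e-6) = 0.070566e3

70.57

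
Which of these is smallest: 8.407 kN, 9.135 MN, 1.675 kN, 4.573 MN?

1.675 kN

8.407 kN = 8407 N
9.135 MN = 9135000 N
1.675 kN = 1675 N
4.573 MN = 4573000 N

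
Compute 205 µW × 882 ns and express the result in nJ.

0.18081 nJ

205e-6 × 882e-9 = 180810e-15 J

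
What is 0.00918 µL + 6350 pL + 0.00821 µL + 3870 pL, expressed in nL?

27.61 nL

In nL:
  0.00918 µL = 0.00918 × 10³ nL = 9.18
  6350 pL = 6350 × 10⁻³ nL = 6.35
  0.00821 µL = 0.00821 × 10³ nL = 8.21
  3870 pL = 3870 × 10⁻³ nL = 3.87
Sum: 9.18 + 6.35 + 8.21 + 3.87 = 27.61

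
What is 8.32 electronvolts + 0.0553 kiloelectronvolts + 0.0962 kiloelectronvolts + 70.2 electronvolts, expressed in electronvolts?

In electronvolts:
  8.32 electronvolts → 8.32
  0.0553 kiloelectronvolts = 0.0553 × 10³ electronvolts = 55.3
  0.0962 kiloelectronvolts = 0.0962 × 10³ electronvolts = 96.2
  70.2 electronvolts → 70.2
Sum: 8.32 + 55.3 + 96.2 + 70.2 = 230.02

230.02 electronvolts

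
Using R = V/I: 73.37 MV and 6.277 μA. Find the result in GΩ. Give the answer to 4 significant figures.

(73.37 × 10⁶) / (6.277 × 10⁻⁶) = 11.6887 × 10¹² Ω

11690 GΩ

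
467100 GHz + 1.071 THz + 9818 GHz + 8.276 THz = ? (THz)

486.265 THz

In THz:
  467100 GHz = 467100e-3 THz = 467.1
  1.071 THz → 1.071
  9818 GHz = 9818e-3 THz = 9.818
  8.276 THz → 8.276
Sum: 467.1 + 1.071 + 9.818 + 8.276 = 486.265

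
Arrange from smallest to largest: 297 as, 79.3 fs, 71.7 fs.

297 as = 0.000000000000000297 s
79.3 fs = 0.0000000000000793 s
71.7 fs = 0.0000000000000717 s

297 as < 71.7 fs < 79.3 fs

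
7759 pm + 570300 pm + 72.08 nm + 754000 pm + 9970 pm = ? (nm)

In nm:
  7759 pm = 7759e-3 nm = 7.759
  570300 pm = 570300e-3 nm = 570.3
  72.08 nm → 72.08
  754000 pm = 754000e-3 nm = 754
  9970 pm = 9970e-3 nm = 9.97
Sum: 7.759 + 570.3 + 72.08 + 754 + 9.97 = 1414.109

1414.109 nm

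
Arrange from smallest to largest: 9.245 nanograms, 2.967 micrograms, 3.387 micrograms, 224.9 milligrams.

9.245 nanograms < 2.967 micrograms < 3.387 micrograms < 224.9 milligrams

9.245 nanograms = 0.000000009245 grams
2.967 micrograms = 0.000002967 grams
3.387 micrograms = 0.000003387 grams
224.9 milligrams = 0.2249 grams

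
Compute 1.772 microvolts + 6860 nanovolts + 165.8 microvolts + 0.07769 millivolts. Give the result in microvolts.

252.122 microvolts

In microvolts:
  1.772 microvolts → 1.772
  6860 nanovolts = 6860 × 10⁻³ microvolts = 6.86
  165.8 microvolts → 165.8
  0.07769 millivolts = 0.07769 × 10³ microvolts = 77.69
Sum: 1.772 + 6.86 + 165.8 + 77.69 = 252.122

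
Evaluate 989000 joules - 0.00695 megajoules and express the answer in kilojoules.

982.05 kilojoules

In kilojoules:
  989000 joules = 989000e-3 kilojoules = 989
  0.00695 megajoules = 0.00695e3 kilojoules = 6.95
Difference: 989 - 6.95 = 982.05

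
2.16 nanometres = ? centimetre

nano = 1e-9, centi = 1e-2; factor is 1e-7.
2.16 × 1e-7 = 0.000000216

0.000000216 centimetres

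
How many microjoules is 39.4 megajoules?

39400000000000 microjoules

mega = 10⁶, micro = 10⁻⁶; factor is 10¹².
39.4 × 10¹² = 39400000000000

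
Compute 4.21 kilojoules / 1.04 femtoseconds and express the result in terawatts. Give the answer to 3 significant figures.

(4.21 × 10³) / (1.04 × 10⁻¹⁵) = 4.0481 × 10¹⁸ W

4050000 terawatts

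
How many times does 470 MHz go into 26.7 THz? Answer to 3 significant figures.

(26.7 × 10^12) / (470 × 10^6) = 0.05681 × 10^6

56800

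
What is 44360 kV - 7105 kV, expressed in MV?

37.255 MV

In MV:
  44360 kV = 44360 × 10^-3 MV = 44.36
  7105 kV = 7105 × 10^-3 MV = 7.105
Difference: 44.36 - 7.105 = 37.255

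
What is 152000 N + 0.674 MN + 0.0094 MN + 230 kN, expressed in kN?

1065.4 kN

In kN:
  152000 N = 152000e-3 kN = 152
  0.674 MN = 0.674e3 kN = 674
  0.0094 MN = 0.0094e3 kN = 9.4
  230 kN → 230
Sum: 152 + 674 + 9.4 + 230 = 1065.4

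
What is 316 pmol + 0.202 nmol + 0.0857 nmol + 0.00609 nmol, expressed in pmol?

609.79 pmol

In pmol:
  316 pmol → 316
  0.202 nmol = 0.202 × 10^3 pmol = 202
  0.0857 nmol = 0.0857 × 10^3 pmol = 85.7
  0.00609 nmol = 0.00609 × 10^3 pmol = 6.09
Sum: 316 + 202 + 85.7 + 6.09 = 609.79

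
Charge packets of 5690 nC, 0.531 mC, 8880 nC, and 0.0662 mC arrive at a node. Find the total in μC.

611.77 μC

In μC:
  5690 nC = 5690 × 10⁻³ μC = 5.69
  0.531 mC = 0.531 × 10³ μC = 531
  8880 nC = 8880 × 10⁻³ μC = 8.88
  0.0662 mC = 0.0662 × 10³ μC = 66.2
Sum: 5.69 + 531 + 8.88 + 66.2 = 611.77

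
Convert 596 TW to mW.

596000000000000000 mW

tera = 10^12, milli = 10^-3; factor is 10^15.
596 × 10^15 = 596000000000000000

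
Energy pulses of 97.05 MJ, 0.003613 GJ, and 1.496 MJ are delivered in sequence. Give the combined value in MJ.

In MJ:
  97.05 MJ → 97.05
  0.003613 GJ = 0.003613e3 MJ = 3.613
  1.496 MJ → 1.496
Sum: 97.05 + 3.613 + 1.496 = 102.159

102.159 MJ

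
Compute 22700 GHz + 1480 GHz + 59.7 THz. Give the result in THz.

In THz:
  22700 GHz = 22700 × 10^-3 THz = 22.7
  1480 GHz = 1480 × 10^-3 THz = 1.48
  59.7 THz → 59.7
Sum: 22.7 + 1.48 + 59.7 = 83.88

83.88 THz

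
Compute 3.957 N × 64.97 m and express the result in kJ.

3.957 × 64.97 = 257.08629 J

0.25708629 kJ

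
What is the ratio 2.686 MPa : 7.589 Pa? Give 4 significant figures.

353900

(2.686e6) / (7.589) = 0.35393e6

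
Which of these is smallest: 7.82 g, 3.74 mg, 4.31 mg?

7.82 g = 7.82 g
3.74 mg = 0.00374 g
4.31 mg = 0.00431 g

3.74 mg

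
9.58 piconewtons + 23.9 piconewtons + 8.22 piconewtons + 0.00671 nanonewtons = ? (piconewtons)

48.41 piconewtons

In piconewtons:
  9.58 piconewtons → 9.58
  23.9 piconewtons → 23.9
  8.22 piconewtons → 8.22
  0.00671 nanonewtons = 0.00671 × 10³ piconewtons = 6.71
Sum: 9.58 + 23.9 + 8.22 + 6.71 = 48.41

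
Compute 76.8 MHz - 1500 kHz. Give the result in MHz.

75.3 MHz

In MHz:
  76.8 MHz → 76.8
  1500 kHz = 1500e-3 MHz = 1.5
Difference: 76.8 - 1.5 = 75.3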